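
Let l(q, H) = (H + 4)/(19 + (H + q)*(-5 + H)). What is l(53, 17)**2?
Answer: 441/737881 ≈ 0.00059766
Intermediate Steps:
l(q, H) = (4 + H)/(19 + (-5 + H)*(H + q))
l(53, 17)**2 = ((4 + 17)/(19 + 17**2 - 5*17 - 5*53 + 17*53))**2 = (21/(19 + 289 - 85 - 265 + 901))**2 = (21/859)**2 = 441/737881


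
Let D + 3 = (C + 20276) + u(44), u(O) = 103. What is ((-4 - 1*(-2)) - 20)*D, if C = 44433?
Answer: -1425798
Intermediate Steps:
D = 64809 (D = -3 + ((44433 + 20276) + 103) = -3 + (64709 + 103) = -3 + 64812 = 64809)
((-4 - 1*(-2)) - 20)*D = ((-4 - 1*(-2)) - 20)*64809 = ((-4 + 2) - 20)*64809 = (-2 - 20)*64809 = -22*64809 = -1425798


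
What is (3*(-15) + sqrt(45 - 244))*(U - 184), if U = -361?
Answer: 24525 - 545*I*sqrt(199) ≈ 24525.0 - 7688.2*I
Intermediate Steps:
(3*(-15) + sqrt(45 - 244))*(U - 184) = (3*(-15) + sqrt(45 - 244))*(-361 - 184) = (-45 + sqrt(-199))*(-545) = (-45 + I*sqrt(199))*(-545) = 24525 - 545*I*sqrt(199)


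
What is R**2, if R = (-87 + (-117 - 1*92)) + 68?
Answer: 51984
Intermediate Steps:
R = -228 (R = (-87 + (-117 - 92)) + 68 = (-87 - 209) + 68 = -296 + 68 = -228)
R**2 = (-228)**2 = 51984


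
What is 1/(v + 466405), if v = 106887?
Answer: 1/573292 ≈ 1.7443e-6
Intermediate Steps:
1/(v + 466405) = 1/(106887 + 466405) = 1/573292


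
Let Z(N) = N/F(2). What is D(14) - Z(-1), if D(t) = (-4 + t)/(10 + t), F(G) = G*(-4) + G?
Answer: ¼ ≈ 0.25000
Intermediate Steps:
F(G) = -3*G (F(G) = -4*G + G = -3*G)
Z(N) = -N/6 (Z(N) = N/((-3*2)) = N/(-6) = N*(-⅙) = -N/6)
D(t) = (-4 + t)/(10 + t)
D(14) - Z(-1) = (-4 + 14)/(10 + 14) - (-1)*(-1)/6 = 10/24 - 1*⅙ = (1/24)*10 - ⅙ = 5/12 - ⅙ = ¼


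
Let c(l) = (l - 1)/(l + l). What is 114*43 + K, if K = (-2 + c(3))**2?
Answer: 44143/9 ≈ 4904.8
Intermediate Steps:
c(l) = (-1 + l)/(2*l) (c(l) = (-1 + l)/((2*l)) = (-1 + l)*(1/(2*l)) = (-1 + l)/(2*l))
K = 25/9 (K = (-2 + (1/2)*(-1 + 3)/3)**2 = (-2 + (1/2)*(1/3)*2)**2 = (-2 + 1/3)**2 = (-5/3)**2 = 25/9 ≈ 2.7778)
114*43 + K = 114*43 + 25/9 = 4902 + 25/9 = 44143/9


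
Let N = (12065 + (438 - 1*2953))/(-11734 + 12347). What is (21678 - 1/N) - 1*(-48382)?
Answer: 669072387/9550 ≈ 70060.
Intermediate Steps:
N = 9550/613 (N = (12065 + (438 - 2953))/613 = (12065 - 2515)*(1/613) = 9550*(1/613) = 9550/613 ≈ 15.579)
(21678 - 1/N) - 1*(-48382) = (21678 - 1/9550/613) - 1*(-48382) = (21678 - 1*613/9550) + 48382 = (21678 - 613/9550) + 48382 = 207024287/9550 + 48382 = 669072387/9550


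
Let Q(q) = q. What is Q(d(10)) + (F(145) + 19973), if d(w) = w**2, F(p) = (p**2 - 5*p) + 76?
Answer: 40449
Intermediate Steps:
F(p) = 76 + p**2 - 5*p
Q(d(10)) + (F(145) + 19973) = 10**2 + ((76 + 145**2 - 5*145) + 19973) = 100 + ((76 + 21025 - 725) + 19973) = 100 + (20376 + 19973) = 100 + 40349 = 40449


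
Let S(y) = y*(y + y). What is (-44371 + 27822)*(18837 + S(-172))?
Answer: -1290904745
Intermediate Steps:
S(y) = 2*y² (S(y) = y*(2*y) = 2*y²)
(-44371 + 27822)*(18837 + S(-172)) = (-44371 + 27822)*(18837 + 2*(-172)²) = -16549*(18837 + 2*29584) = -16549*(18837 + 59168) = -16549*78005 = -1290904745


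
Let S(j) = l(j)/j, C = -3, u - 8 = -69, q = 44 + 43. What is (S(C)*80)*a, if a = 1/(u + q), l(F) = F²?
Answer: -120/13 ≈ -9.2308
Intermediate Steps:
q = 87
u = -61 (u = 8 - 69 = -61)
a = 1/26 (a = 1/(-61 + 87) = 1/26 ≈ 0.038462)
S(j) = j (S(j) = j²/j = j)
(S(C)*80)*a = -3*80*(1/26) = -240*1/26 = -120/13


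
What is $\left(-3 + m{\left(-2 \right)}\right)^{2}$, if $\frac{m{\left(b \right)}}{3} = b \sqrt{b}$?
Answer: $-63 + 36 i \sqrt{2} \approx -63.0 + 50.912 i$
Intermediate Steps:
$m{\left(b \right)} = 3 b^{\frac{3}{2}}$ ($m{\left(b \right)} = 3 b \sqrt{b} = 3 b^{\frac{3}{2}}$)
$\left(-3 + m{\left(-2 \right)}\right)^{2} = \left(-3 + 3 \left(-2\right)^{\frac{3}{2}}\right)^{2} = \left(-3 + 3 \left(- 2 i \sqrt{2}\right)\right)^{2} = \left(-3 - 6 i \sqrt{2}\right)^{2}$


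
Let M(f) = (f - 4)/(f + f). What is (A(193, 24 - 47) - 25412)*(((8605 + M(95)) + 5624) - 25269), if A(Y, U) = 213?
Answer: 52855129291/190 ≈ 2.7818e+8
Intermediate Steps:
M(f) = (-4 + f)/(2*f) (M(f) = (-4 + f)/((2*f)) = (-4 + f)*(1/(2*f)) = (-4 + f)/(2*f))
(A(193, 24 - 47) - 25412)*(((8605 + M(95)) + 5624) - 25269) = (213 - 25412)*(((8605 + (1/2)*(-4 + 95)/95) + 5624) - 25269) = -25199*(((8605 + (1/2)*(1/95)*91) + 5624) - 25269) = -25199*(((8605 + 91/190) + 5624) - 25269) = -25199*((1635041/190 + 5624) - 25269) = -25199*(2703601/190 - 25269) = -25199*(-2097509/190) = 52855129291/190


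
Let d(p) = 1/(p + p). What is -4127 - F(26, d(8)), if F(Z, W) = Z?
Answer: -4153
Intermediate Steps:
d(p) = 1/(2*p)
-4127 - F(26, d(8)) = -4127 - 1*26 = -4127 - 26 = -4153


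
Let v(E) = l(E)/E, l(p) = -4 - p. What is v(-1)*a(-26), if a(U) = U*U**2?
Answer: -52728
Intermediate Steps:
v(E) = (-4 - E)/E
a(U) = U**3
v(-1)*a(-26) = ((-4 - 1*(-1))/(-1))*(-26)**3 = -(-4 + 1)*(-17576) = -1*(-3)*(-17576) = 3*(-17576) = -52728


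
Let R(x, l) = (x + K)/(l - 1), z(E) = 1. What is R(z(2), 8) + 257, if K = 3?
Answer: 1803/7 ≈ 257.57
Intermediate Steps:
R(x, l) = (3 + x)/(-1 + l) (R(x, l) = (x + 3)/(l - 1) = (3 + x)/(-1 + l))
R(z(2), 8) + 257 = (3 + 1)/(-1 + 8) + 257 = 4/7 + 257 = 1803/7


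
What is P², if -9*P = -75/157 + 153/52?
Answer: 44983849/599858064 ≈ 0.074991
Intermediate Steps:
P = -6707/24492 (P = -(-75/157 + 153/52)/9 = -⅑*20121/8164 = -6707/24492 ≈ -0.27384)
P² = (-6707/24492)² = 44983849/599858064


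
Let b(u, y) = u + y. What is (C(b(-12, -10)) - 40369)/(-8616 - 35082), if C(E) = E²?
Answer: 13295/14566 ≈ 0.91274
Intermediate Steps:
(C(b(-12, -10)) - 40369)/(-8616 - 35082) = ((-12 - 10)² - 40369)/(-8616 - 35082) = ((-22)² - 40369)/(-43698) = (484 - 40369)*(-1/43698) = -39885*(-1/43698) = 13295/14566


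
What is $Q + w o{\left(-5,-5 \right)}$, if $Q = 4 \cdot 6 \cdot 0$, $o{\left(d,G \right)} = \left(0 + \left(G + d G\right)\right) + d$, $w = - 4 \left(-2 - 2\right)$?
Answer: $240$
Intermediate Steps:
$w = 16$ ($w = \left(-4\right) \left(-4\right) = 16$)
$o{\left(d,G \right)} = G + d + G d$ ($o{\left(d,G \right)} = \left(0 + \left(G + G d\right)\right) + d = \left(G + G d\right) + d = G + d + G d$)
$Q = 0$ ($Q = 24 \cdot 0 = 0$)
$Q + w o{\left(-5,-5 \right)} = 0 + 16 \left(-5 - 5 - -25\right) = 0 + 16 \left(-5 - 5 + 25\right) = 0 + 16 \cdot 15 = 0 + 240 = 240$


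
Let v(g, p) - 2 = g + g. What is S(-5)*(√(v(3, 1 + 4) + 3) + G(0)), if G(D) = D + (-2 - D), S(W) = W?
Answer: 10 - 5*√11 ≈ -6.5831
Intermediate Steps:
v(g, p) = 2 + 2*g (v(g, p) = 2 + (g + g) = 2 + 2*g)
G(D) = -2
S(-5)*(√(v(3, 1 + 4) + 3) + G(0)) = -5*(√((2 + 2*3) + 3) - 2) = -5*(√((2 + 6) + 3) - 2) = -5*(√(8 + 3) - 2) = -5*(√11 - 2) = -5*(-2 + √11) = 10 - 5*√11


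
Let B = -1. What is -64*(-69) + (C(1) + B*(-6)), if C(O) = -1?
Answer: 4421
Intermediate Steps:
-64*(-69) + (C(1) + B*(-6)) = -64*(-69) + (-1 - 1*(-6)) = 4416 + (-1 + 6) = 4416 + 5 = 4421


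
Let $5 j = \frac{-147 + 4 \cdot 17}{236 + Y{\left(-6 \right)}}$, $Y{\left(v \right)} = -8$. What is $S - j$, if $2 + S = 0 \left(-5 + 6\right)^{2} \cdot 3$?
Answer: $- \frac{2201}{1140} \approx -1.9307$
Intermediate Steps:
$j = - \frac{79}{1140}$ ($j = \frac{\left(-147 + 4 \cdot 17\right) \frac{1}{236 - 8}}{5} = \frac{\left(-147 + 68\right) \frac{1}{228}}{5} = \frac{\left(-79\right) \frac{1}{228}}{5} = \frac{1}{5} \left(- \frac{79}{228}\right) = - \frac{79}{1140} \approx -0.069298$)
$S = -2$ ($S = -2 + 0 \left(-5 + 6\right)^{2} \cdot 3 = -2 + 0 \cdot 1^{2} \cdot 3 = -2 + 0 \cdot 1 \cdot 3 = -2 + 0 \cdot 3 = -2 + 0 = -2$)
$S - j = -2 - - \frac{79}{1140} = -2 + \frac{79}{1140} = - \frac{2201}{1140}$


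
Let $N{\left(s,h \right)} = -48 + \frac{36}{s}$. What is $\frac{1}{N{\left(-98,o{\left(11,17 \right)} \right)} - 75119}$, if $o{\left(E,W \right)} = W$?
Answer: $- \frac{49}{3683201} \approx -1.3304 \cdot 10^{-5}$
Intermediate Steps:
$\frac{1}{N{\left(-98,o{\left(11,17 \right)} \right)} - 75119} = \frac{1}{\left(-48 + \frac{36}{-98}\right) - 75119} = \frac{1}{\left(-48 + 36 \left(- \frac{1}{98}\right)\right) - 75119} = \frac{1}{\left(-48 - \frac{18}{49}\right) - 75119} = \frac{1}{- \frac{2370}{49} - 75119} = \frac{1}{- \frac{3683201}{49}} = - \frac{49}{3683201}$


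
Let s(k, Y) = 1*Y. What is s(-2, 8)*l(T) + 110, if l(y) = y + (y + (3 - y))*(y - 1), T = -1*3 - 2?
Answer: -74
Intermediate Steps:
s(k, Y) = Y
T = -5 (T = -3 - 2 = -5)
l(y) = -3 + 4*y (l(y) = y + 3*(-1 + y) = y + (-3 + 3*y) = -3 + 4*y)
s(-2, 8)*l(T) + 110 = 8*(-3 + 4*(-5)) + 110 = 8*(-3 - 20) + 110 = 8*(-23) + 110 = -184 + 110 = -74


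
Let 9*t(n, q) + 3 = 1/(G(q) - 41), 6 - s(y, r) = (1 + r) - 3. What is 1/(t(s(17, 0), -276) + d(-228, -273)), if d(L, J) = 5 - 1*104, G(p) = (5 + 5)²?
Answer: -531/52745 ≈ -0.010067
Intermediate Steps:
G(p) = 100 (G(p) = 10² = 100)
s(y, r) = 8 - r (s(y, r) = 6 - ((1 + r) - 3) = 6 - (-2 + r) = 6 + (2 - r) = 8 - r)
d(L, J) = -99 (d(L, J) = 5 - 104 = -99)
t(n, q) = -176/531 (t(n, q) = -⅓ + 1/(9*(100 - 41)) = -⅓ + (⅑)/59 = -⅓ + (⅑)*(1/59) = -⅓ + 1/531 = -176/531)
1/(t(s(17, 0), -276) + d(-228, -273)) = 1/(-176/531 - 99) = 1/(-52745/531) = -531/52745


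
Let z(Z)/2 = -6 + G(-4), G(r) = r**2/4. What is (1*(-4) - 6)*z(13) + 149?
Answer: 189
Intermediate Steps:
G(r) = r**2/4
z(Z) = -4 (z(Z) = 2*(-6 + (1/4)*(-4)**2) = 2*(-6 + (1/4)*16) = 2*(-6 + 4) = 2*(-2) = -4)
(1*(-4) - 6)*z(13) + 149 = (1*(-4) - 6)*(-4) + 149 = (-4 - 6)*(-4) + 149 = -10*(-4) + 149 = 40 + 149 = 189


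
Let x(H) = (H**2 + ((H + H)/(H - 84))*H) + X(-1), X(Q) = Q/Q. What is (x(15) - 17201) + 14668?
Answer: -53211/23 ≈ -2313.5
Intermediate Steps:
X(Q) = 1
x(H) = 1 + H**2 + 2*H**2/(-84 + H) (x(H) = (H**2 + ((H + H)/(H - 84))*H) + 1 = (H**2 + ((2*H)/(-84 + H))*H) + 1 = (H**2 + (2*H/(-84 + H))*H) + 1 = (H**2 + 2*H**2/(-84 + H)) + 1 = 1 + H**2 + 2*H**2/(-84 + H))
(x(15) - 17201) + 14668 = ((-84 + 15 + 15**3 - 82*15**2)/(-84 + 15) - 17201) + 14668 = ((-84 + 15 + 3375 - 82*225)/(-69) - 17201) + 14668 = (-(-84 + 15 + 3375 - 18450)/69 - 17201) + 14668 = (-1/69*(-15144) - 17201) + 14668 = (5048/23 - 17201) + 14668 = -390575/23 + 14668 = -53211/23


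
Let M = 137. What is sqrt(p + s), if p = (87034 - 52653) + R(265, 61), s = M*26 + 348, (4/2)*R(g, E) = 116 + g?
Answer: sqrt(153926)/2 ≈ 196.17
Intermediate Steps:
R(g, E) = 58 + g/2 (R(g, E) = (116 + g)/2 = 58 + g/2)
s = 3910 (s = 137*26 + 348 = 3562 + 348 = 3910)
p = 69143/2 (p = (87034 - 52653) + (58 + (1/2)*265) = 34381 + (58 + 265/2) = 34381 + 381/2 = 69143/2 ≈ 34572.)
sqrt(p + s) = sqrt(69143/2 + 3910) = sqrt(76963/2) = sqrt(153926)/2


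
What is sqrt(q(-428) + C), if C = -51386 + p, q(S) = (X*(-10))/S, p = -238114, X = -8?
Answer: 2*I*sqrt(828621910)/107 ≈ 538.05*I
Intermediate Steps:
q(S) = 80/S (q(S) = (-8*(-10))/S = 80/S)
C = -289500 (C = -51386 - 238114 = -289500)
sqrt(q(-428) + C) = sqrt(80/(-428) - 289500) = sqrt(80*(-1/428) - 289500) = sqrt(-20/107 - 289500) = sqrt(-30976520/107) = 2*I*sqrt(828621910)/107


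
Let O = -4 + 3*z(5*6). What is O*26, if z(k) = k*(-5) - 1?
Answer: -11882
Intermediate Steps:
z(k) = -1 - 5*k (z(k) = -5*k - 1 = -1 - 5*k)
O = -457 (O = -4 + 3*(-1 - 25*6) = -4 + 3*(-1 - 5*30) = -4 + 3*(-1 - 150) = -4 + 3*(-151) = -4 - 453 = -457)
O*26 = -457*26 = -11882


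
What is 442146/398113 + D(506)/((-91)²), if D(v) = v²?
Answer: 105592671094/3296773753 ≈ 32.029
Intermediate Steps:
442146/398113 + D(506)/((-91)²) = 442146/398113 + 506²/((-91)²) = 442146*(1/398113) + 256036/8281 = 442146/398113 + 256036*(1/8281) = 442146/398113 + 256036/8281 = 105592671094/3296773753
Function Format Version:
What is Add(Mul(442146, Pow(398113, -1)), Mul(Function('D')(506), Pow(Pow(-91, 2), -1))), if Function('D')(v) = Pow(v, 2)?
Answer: Rational(105592671094, 3296773753) ≈ 32.029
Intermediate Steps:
Add(Mul(442146, Pow(398113, -1)), Mul(Function('D')(506), Pow(Pow(-91, 2), -1))) = Add(Mul(442146, Pow(398113, -1)), Mul(Pow(506, 2), Pow(Pow(-91, 2), -1))) = Add(Mul(442146, Rational(1, 398113)), Mul(256036, Pow(8281, -1))) = Add(Rational(442146, 398113), Mul(256036, Rational(1, 8281))) = Add(Rational(442146, 398113), Rational(256036, 8281)) = Rational(105592671094, 3296773753)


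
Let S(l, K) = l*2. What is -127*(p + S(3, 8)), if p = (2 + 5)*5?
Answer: -5207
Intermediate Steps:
S(l, K) = 2*l
p = 35 (p = 7*5 = 35)
-127*(p + S(3, 8)) = -127*(35 + 2*3) = -127*(35 + 6) = -127*41 = -5207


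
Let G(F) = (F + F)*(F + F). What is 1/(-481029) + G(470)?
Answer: 425037224399/481029 ≈ 8.8360e+5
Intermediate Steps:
G(F) = 4*F² (G(F) = (2*F)*(2*F) = 4*F²)
1/(-481029) + G(470) = 1/(-481029) + 4*470² = -1/481029 + 4*220900 = -1/481029 + 883600 = 425037224399/481029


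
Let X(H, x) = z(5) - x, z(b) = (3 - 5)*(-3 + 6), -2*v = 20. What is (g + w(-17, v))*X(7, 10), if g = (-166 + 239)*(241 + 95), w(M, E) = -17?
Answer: -392176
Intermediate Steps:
v = -10 (v = -1/2*20 = -10)
z(b) = -6 (z(b) = -2*3 = -6)
X(H, x) = -6 - x
g = 24528 (g = 73*336 = 24528)
(g + w(-17, v))*X(7, 10) = (24528 - 17)*(-6 - 1*10) = 24511*(-6 - 10) = 24511*(-16) = -392176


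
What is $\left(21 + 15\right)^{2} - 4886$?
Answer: $-3590$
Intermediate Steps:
$\left(21 + 15\right)^{2} - 4886 = 36^{2} - 4886 = 1296 - 4886 = -3590$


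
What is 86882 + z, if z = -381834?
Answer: -294952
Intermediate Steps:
86882 + z = 86882 - 381834 = -294952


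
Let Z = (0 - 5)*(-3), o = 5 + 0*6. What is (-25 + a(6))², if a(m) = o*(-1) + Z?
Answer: 225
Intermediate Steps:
o = 5 (o = 5 + 0 = 5)
Z = 15 (Z = -5*(-3) = 15)
a(m) = 10 (a(m) = 5*(-1) + 15 = -5 + 15 = 10)
(-25 + a(6))² = (-25 + 10)² = (-15)² = 225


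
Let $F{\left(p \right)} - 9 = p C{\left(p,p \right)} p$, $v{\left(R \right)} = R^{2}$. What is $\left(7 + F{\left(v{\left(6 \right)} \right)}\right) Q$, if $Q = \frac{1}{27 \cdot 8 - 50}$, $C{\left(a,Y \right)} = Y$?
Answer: $\frac{23336}{83} \approx 281.16$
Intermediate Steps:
$F{\left(p \right)} = 9 + p^{3}$ ($F{\left(p \right)} = 9 + p p p = 9 + p^{2} p = 9 + p^{3}$)
$Q = \frac{1}{166}$ ($Q = \frac{1}{216 - 50} = \frac{1}{166} \approx 0.0060241$)
$\left(7 + F{\left(v{\left(6 \right)} \right)}\right) Q = \left(7 + \left(9 + \left(6^{2}\right)^{3}\right)\right) \frac{1}{166} = \left(7 + \left(9 + 36^{3}\right)\right) \frac{1}{166} = \left(7 + \left(9 + 46656\right)\right) \frac{1}{166} = \left(7 + 46665\right) \frac{1}{166} = 46672 \cdot \frac{1}{166} = \frac{23336}{83}$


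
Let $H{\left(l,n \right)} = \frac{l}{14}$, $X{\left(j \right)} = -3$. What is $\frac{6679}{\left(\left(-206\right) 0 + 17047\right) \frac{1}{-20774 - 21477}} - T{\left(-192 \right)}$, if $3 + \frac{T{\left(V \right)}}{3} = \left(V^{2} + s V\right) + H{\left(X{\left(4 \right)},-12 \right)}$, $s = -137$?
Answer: $- \frac{49175066293}{238658} \approx -2.0605 \cdot 10^{5}$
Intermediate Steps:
$H{\left(l,n \right)} = \frac{l}{14}$ ($H{\left(l,n \right)} = l \frac{1}{14} = \frac{l}{14}$)
$T{\left(V \right)} = - \frac{135}{14} - 411 V + 3 V^{2}$ ($T{\left(V \right)} = -9 + 3 \left(\left(V^{2} - 137 V\right) + \frac{1}{14} \left(-3\right)\right) = -9 + 3 \left(\left(V^{2} - 137 V\right) - \frac{3}{14}\right) = -9 + 3 \left(- \frac{3}{14} + V^{2} - 137 V\right) = -9 - \left(\frac{9}{14} - 3 V^{2} + 411 V\right) = - \frac{135}{14} - 411 V + 3 V^{2}$)
$\frac{6679}{\left(\left(-206\right) 0 + 17047\right) \frac{1}{-20774 - 21477}} - T{\left(-192 \right)} = \frac{6679}{\left(\left(-206\right) 0 + 17047\right) \frac{1}{-20774 - 21477}} - \left(- \frac{135}{14} - -78912 + 3 \left(-192\right)^{2}\right) = \frac{6679}{\left(0 + 17047\right) \frac{1}{-42251}} - \left(- \frac{135}{14} + 78912 + 3 \cdot 36864\right) = \frac{6679}{17047 \left(- \frac{1}{42251}\right)} - \left(- \frac{135}{14} + 78912 + 110592\right) = \frac{6679}{- \frac{17047}{42251}} - \frac{2652921}{14} = 6679 \left(- \frac{42251}{17047}\right) - \frac{2652921}{14} = - \frac{282194429}{17047} - \frac{2652921}{14} = - \frac{49175066293}{238658}$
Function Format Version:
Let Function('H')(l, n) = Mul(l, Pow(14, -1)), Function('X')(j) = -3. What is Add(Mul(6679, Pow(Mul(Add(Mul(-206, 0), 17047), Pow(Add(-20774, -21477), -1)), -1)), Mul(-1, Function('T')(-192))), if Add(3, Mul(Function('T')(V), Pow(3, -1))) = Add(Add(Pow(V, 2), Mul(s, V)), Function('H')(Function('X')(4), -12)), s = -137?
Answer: Rational(-49175066293, 238658) ≈ -2.0605e+5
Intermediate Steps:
Function('H')(l, n) = Mul(Rational(1, 14), l) (Function('H')(l, n) = Mul(l, Rational(1, 14)) = Mul(Rational(1, 14), l))
Function('T')(V) = Add(Rational(-135, 14), Mul(-411, V), Mul(3, Pow(V, 2))) (Function('T')(V) = Add(-9, Mul(3, Add(Add(Pow(V, 2), Mul(-137, V)), Mul(Rational(1, 14), -3)))) = Add(-9, Mul(3, Add(Add(Pow(V, 2), Mul(-137, V)), Rational(-3, 14)))) = Add(-9, Mul(3, Add(Rational(-3, 14), Pow(V, 2), Mul(-137, V)))) = Add(-9, Add(Rational(-9, 14), Mul(-411, V), Mul(3, Pow(V, 2)))) = Add(Rational(-135, 14), Mul(-411, V), Mul(3, Pow(V, 2))))
Add(Mul(6679, Pow(Mul(Add(Mul(-206, 0), 17047), Pow(Add(-20774, -21477), -1)), -1)), Mul(-1, Function('T')(-192))) = Add(Mul(6679, Pow(Mul(Add(Mul(-206, 0), 17047), Pow(Add(-20774, -21477), -1)), -1)), Mul(-1, Add(Rational(-135, 14), Mul(-411, -192), Mul(3, Pow(-192, 2))))) = Add(Mul(6679, Pow(Mul(Add(0, 17047), Pow(-42251, -1)), -1)), Mul(-1, Add(Rational(-135, 14), 78912, Mul(3, 36864)))) = Add(Mul(6679, Pow(Mul(17047, Rational(-1, 42251)), -1)), Mul(-1, Add(Rational(-135, 14), 78912, 110592))) = Add(Mul(6679, Pow(Rational(-17047, 42251), -1)), Mul(-1, Rational(2652921, 14))) = Add(Mul(6679, Rational(-42251, 17047)), Rational(-2652921, 14)) = Add(Rational(-282194429, 17047), Rational(-2652921, 14)) = Rational(-49175066293, 238658)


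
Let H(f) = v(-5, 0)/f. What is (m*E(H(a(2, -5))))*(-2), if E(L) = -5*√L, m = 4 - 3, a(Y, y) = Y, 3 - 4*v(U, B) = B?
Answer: 5*√6/2 ≈ 6.1237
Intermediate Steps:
v(U, B) = ¾ - B/4
H(f) = 3/(4*f) (H(f) = (¾ - ¼*0)/f = (¾ + 0)/f = 3/(4*f))
m = 1
(m*E(H(a(2, -5))))*(-2) = (1*(-5*√6/4))*(-2) = -5*√6/4*(-2) = 5*√6/2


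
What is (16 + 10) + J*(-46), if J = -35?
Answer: 1636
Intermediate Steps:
(16 + 10) + J*(-46) = (16 + 10) - 35*(-46) = 26 + 1610 = 1636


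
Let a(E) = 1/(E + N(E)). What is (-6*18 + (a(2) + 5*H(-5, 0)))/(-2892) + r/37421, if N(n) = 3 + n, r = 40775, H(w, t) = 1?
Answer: 71032685/63129227 ≈ 1.1252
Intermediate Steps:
a(E) = 1/(3 + 2*E) (a(E) = 1/(E + (3 + E)) = 1/(3 + 2*E))
(-6*18 + (a(2) + 5*H(-5, 0)))/(-2892) + r/37421 = (-6*18 + (1/(3 + 2*2) + 5*1))/(-2892) + 40775/37421 = (-108 + (1/(3 + 4) + 5))*(-1/2892) + 40775*(1/37421) = (-108 + (1/7 + 5))*(-1/2892) + 40775/37421 = (-108 + 36/7)*(-1/2892) + 40775/37421 = -720/7*(-1/2892) + 40775/37421 = 60/1687 + 40775/37421 = 71032685/63129227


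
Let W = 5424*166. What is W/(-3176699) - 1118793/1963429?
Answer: -409377589311/479786380067 ≈ -0.85325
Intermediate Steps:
W = 900384
W/(-3176699) - 1118793/1963429 = 900384/(-3176699) - 1118793/1963429 = 900384*(-1/3176699) - 1118793*1/1963429 = -900384/3176699 - 86061/151033 = -409377589311/479786380067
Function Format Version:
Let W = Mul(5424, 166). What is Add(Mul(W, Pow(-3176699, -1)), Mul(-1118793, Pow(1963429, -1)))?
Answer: Rational(-409377589311, 479786380067) ≈ -0.85325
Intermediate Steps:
W = 900384
Add(Mul(W, Pow(-3176699, -1)), Mul(-1118793, Pow(1963429, -1))) = Add(Mul(900384, Pow(-3176699, -1)), Mul(-1118793, Pow(1963429, -1))) = Add(Mul(900384, Rational(-1, 3176699)), Mul(-1118793, Rational(1, 1963429))) = Add(Rational(-900384, 3176699), Rational(-86061, 151033)) = Rational(-409377589311, 479786380067)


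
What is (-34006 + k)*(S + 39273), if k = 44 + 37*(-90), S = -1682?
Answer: -1401843572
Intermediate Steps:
k = -3286 (k = 44 - 3330 = -3286)
(-34006 + k)*(S + 39273) = (-34006 - 3286)*(-1682 + 39273) = -37292*37591 = -1401843572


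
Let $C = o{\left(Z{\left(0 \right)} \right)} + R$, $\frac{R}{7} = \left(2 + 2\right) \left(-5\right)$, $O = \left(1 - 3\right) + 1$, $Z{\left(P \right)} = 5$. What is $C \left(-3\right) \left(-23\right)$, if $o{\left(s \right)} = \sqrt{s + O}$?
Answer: $-9522$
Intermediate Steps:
$O = -1$ ($O = -2 + 1 = -1$)
$R = -140$ ($R = 7 \left(2 + 2\right) \left(-5\right) = 7 \cdot 4 \left(-5\right) = 7 \left(-20\right) = -140$)
$o{\left(s \right)} = \sqrt{-1 + s}$ ($o{\left(s \right)} = \sqrt{s - 1} = \sqrt{-1 + s}$)
$C = -138$ ($C = \sqrt{-1 + 5} - 140 = \sqrt{4} - 140 = 2 - 140 = -138$)
$C \left(-3\right) \left(-23\right) = \left(-138\right) \left(-3\right) \left(-23\right) = 414 \left(-23\right) = -9522$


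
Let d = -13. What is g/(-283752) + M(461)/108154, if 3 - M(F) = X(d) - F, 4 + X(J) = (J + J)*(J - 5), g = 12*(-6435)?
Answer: 2145/7882 ≈ 0.27214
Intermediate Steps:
g = -77220
X(J) = -4 + 2*J*(-5 + J) (X(J) = -4 + (J + J)*(J - 5) = -4 + (2*J)*(-5 + J) = -4 + 2*J*(-5 + J))
M(F) = -461 + F (M(F) = 3 - ((-4 - 10*(-13) + 2*(-13)²) - F) = 3 - ((-4 + 130 + 2*169) - F) = 3 - ((-4 + 130 + 338) - F) = 3 - (464 - F) = 3 + (-464 + F) = -461 + F)
g/(-283752) + M(461)/108154 = -77220/(-283752) + (-461 + 461)/108154 = -77220*(-1/283752) + 0*(1/108154) = 2145/7882 + 0 = 2145/7882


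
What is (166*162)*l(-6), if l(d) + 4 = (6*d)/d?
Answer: 53784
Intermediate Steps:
l(d) = 2 (l(d) = -4 + (6*d)/d = -4 + 6 = 2)
(166*162)*l(-6) = (166*162)*2 = 26892*2 = 53784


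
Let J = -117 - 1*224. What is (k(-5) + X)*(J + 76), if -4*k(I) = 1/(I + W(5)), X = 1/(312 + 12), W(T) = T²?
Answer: 3233/1296 ≈ 2.4946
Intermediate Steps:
J = -341 (J = -117 - 224 = -341)
X = 1/324 ≈ 0.0030864
k(I) = -1/(4*(25 + I)) (k(I) = -1/(4*(I + 5²)) = -1/(4*(I + 25)) = -1/(4*(25 + I)))
(k(-5) + X)*(J + 76) = (-1/(100 + 4*(-5)) + 1/324)*(-341 + 76) = (-1/(100 - 20) + 1/324)*(-265) = (-1/80 + 1/324)*(-265) = -61/6480*(-265) = 3233/1296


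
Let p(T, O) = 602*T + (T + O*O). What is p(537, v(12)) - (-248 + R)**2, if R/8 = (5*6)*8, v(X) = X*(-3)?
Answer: -2470477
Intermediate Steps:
v(X) = -3*X
R = 1920 (R = 8*((5*6)*8) = 8*(30*8) = 8*240 = 1920)
p(T, O) = O**2 + 603*T (p(T, O) = 602*T + (T + O**2) = O**2 + 603*T)
p(537, v(12)) - (-248 + R)**2 = ((-3*12)**2 + 603*537) - (-248 + 1920)**2 = ((-36)**2 + 323811) - 1*1672**2 = (1296 + 323811) - 1*2795584 = 325107 - 2795584 = -2470477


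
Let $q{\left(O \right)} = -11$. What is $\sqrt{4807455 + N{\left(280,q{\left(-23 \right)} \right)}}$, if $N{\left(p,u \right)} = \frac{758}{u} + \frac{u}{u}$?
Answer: $\frac{\sqrt{581693838}}{11} \approx 2192.6$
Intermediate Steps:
$N{\left(p,u \right)} = 1 + \frac{758}{u}$ ($N{\left(p,u \right)} = \frac{758}{u} + 1 = 1 + \frac{758}{u}$)
$\sqrt{4807455 + N{\left(280,q{\left(-23 \right)} \right)}} = \sqrt{4807455 + \frac{758 - 11}{-11}} = \sqrt{4807455 - \frac{747}{11}} = \sqrt{\frac{52881258}{11}} = \frac{\sqrt{581693838}}{11}$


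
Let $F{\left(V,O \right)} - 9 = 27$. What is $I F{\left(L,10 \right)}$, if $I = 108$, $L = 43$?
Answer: $3888$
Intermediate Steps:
$F{\left(V,O \right)} = 36$ ($F{\left(V,O \right)} = 9 + 27 = 36$)
$I F{\left(L,10 \right)} = 108 \cdot 36 = 3888$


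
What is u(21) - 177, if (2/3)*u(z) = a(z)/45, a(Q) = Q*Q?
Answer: -1623/10 ≈ -162.30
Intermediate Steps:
a(Q) = Q**2
u(z) = z**2/30 (u(z) = 3*(z**2/45)/2 = z**2/30)
u(21) - 177 = (1/30)*21**2 - 177 = (1/30)*441 - 177 = 147/10 - 177 = -1623/10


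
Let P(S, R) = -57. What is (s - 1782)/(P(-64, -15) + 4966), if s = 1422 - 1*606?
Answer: -966/4909 ≈ -0.19678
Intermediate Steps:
s = 816 (s = 1422 - 606 = 816)
(s - 1782)/(P(-64, -15) + 4966) = (816 - 1782)/(-57 + 4966) = -966/4909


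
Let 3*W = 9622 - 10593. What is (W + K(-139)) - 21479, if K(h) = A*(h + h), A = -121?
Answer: 35506/3 ≈ 11835.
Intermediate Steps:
W = -971/3 (W = (9622 - 10593)/3 = (1/3)*(-971) = -971/3 ≈ -323.67)
K(h) = -242*h (K(h) = -121*(h + h) = -242*h)
(W + K(-139)) - 21479 = (-971/3 - 242*(-139)) - 21479 = (-971/3 + 33638) - 21479 = 99943/3 - 21479 = 35506/3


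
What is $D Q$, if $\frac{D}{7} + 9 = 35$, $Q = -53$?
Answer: $-9646$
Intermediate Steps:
$D = 182$ ($D = -63 + 7 \cdot 35 = -63 + 245 = 182$)
$D Q = 182 \left(-53\right) = -9646$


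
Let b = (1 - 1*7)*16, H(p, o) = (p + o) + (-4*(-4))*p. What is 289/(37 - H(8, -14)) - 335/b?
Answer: 43/480 ≈ 0.089583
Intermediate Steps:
H(p, o) = o + 17*p (H(p, o) = (o + p) + 16*p = o + 17*p)
b = -96 (b = (1 - 7)*16 = -6*16 = -96)
289/(37 - H(8, -14)) - 335/b = 289/(37 - (-14 + 17*8)) - 335/(-96) = 289/(37 - (-14 + 136)) - 335*(-1/96) = 289/(37 - 1*122) + 335/96 = 289/(37 - 122) + 335/96 = 289/(-85) + 335/96 = 289*(-1/85) + 335/96 = -17/5 + 335/96 = 43/480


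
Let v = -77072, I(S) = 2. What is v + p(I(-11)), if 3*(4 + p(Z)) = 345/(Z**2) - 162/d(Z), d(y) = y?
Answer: -308297/4 ≈ -77074.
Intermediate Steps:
p(Z) = -4 - 54/Z + 115/Z**2 (p(Z) = -4 + (345/(Z**2) - 162/Z)/3 = -4 + (345/Z**2 - 162/Z)/3 = -4 + (-162/Z + 345/Z**2)/3 = -4 + (-54/Z + 115/Z**2) = -4 - 54/Z + 115/Z**2)
v + p(I(-11)) = -77072 + (-4 - 54/2 + 115/2**2) = -77072 + (-4 - 54*1/2 + 115*(1/4)) = -77072 + (-4 - 27 + 115/4) = -77072 - 9/4 = -308297/4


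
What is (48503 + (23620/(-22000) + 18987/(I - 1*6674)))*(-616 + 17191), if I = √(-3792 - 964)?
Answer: 49238920746091947/61252169 - 314709525*I*√1189/22273516 ≈ 8.0387e+8 - 487.21*I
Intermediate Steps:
I = 2*I*√1189 (I = √(-4756) = 2*I*√1189 ≈ 68.964*I)
(48503 + (23620/(-22000) + 18987/(I - 1*6674)))*(-616 + 17191) = (48503 + (23620/(-22000) + 18987/(2*I*√1189 - 1*6674)))*(-616 + 17191) = (48503 + (23620*(-1/22000) + 18987/(2*I*√1189 - 6674)))*16575 = (48503 + (-1181/1100 + 18987/(-6674 + 2*I*√1189)))*16575 = (53352119/1100 + 18987/(-6674 + 2*I*√1189))*16575 = 35372454897/44 + 314709525/(-6674 + 2*I*√1189)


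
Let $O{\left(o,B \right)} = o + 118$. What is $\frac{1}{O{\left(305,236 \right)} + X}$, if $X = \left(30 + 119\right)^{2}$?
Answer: $\frac{1}{22624} \approx 4.4201 \cdot 10^{-5}$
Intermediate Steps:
$O{\left(o,B \right)} = 118 + o$
$X = 22201$ ($X = 149^{2} = 22201$)
$\frac{1}{O{\left(305,236 \right)} + X} = \frac{1}{\left(118 + 305\right) + 22201} = \frac{1}{423 + 22201} = \frac{1}{22624}$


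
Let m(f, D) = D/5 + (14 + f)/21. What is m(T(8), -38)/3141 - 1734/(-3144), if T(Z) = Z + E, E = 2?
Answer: 31652791/57605940 ≈ 0.54947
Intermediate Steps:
T(Z) = 2 + Z (T(Z) = Z + 2 = 2 + Z)
m(f, D) = ⅔ + D/5 + f/21 (m(f, D) = D*(⅕) + (14 + f)*(1/21) = D/5 + (⅔ + f/21) = ⅔ + D/5 + f/21)
m(T(8), -38)/3141 - 1734/(-3144) = (⅔ + (⅕)*(-38) + (2 + 8)/21)/3141 - 1734/(-3144) = (⅔ - 38/5 + (1/21)*10)*(1/3141) - 1734*(-1/3144) = (⅔ - 38/5 + 10/21)*(1/3141) + 289/524 = -226/35*1/3141 + 289/524 = -226/109935 + 289/524 = 31652791/57605940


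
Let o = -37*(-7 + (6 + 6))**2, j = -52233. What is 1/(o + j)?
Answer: -1/53158 ≈ -1.8812e-5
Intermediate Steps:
o = -925 (o = -37*(-7 + 12)**2 = -37*5**2 = -37*25 = -925)
1/(o + j) = 1/(-925 - 52233) = 1/(-53158) = -1/53158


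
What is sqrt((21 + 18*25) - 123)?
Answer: 2*sqrt(87) ≈ 18.655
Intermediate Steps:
sqrt((21 + 18*25) - 123) = sqrt((21 + 450) - 123) = sqrt(471 - 123) = sqrt(348) = 2*sqrt(87)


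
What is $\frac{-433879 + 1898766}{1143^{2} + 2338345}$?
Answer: $\frac{1464887}{3644794} \approx 0.40191$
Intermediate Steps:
$\frac{-433879 + 1898766}{1143^{2} + 2338345} = \frac{1464887}{1306449 + 2338345} = \frac{1464887}{3644794}$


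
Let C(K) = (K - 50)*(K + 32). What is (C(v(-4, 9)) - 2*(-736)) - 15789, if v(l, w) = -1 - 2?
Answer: -15854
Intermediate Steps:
v(l, w) = -3
C(K) = (-50 + K)*(32 + K)
(C(v(-4, 9)) - 2*(-736)) - 15789 = ((-1600 + (-3)**2 - 18*(-3)) - 2*(-736)) - 15789 = ((-1600 + 9 + 54) + 1472) - 15789 = (-1537 + 1472) - 15789 = -65 - 15789 = -15854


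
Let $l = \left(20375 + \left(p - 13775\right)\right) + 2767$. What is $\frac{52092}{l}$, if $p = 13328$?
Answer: $\frac{17364}{7565} \approx 2.2953$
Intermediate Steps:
$l = 22695$ ($l = \left(20375 + \left(13328 - 13775\right)\right) + 2767 = \left(20375 - 447\right) + 2767 = 19928 + 2767 = 22695$)
$\frac{52092}{l} = \frac{52092}{22695} = 52092 \cdot \frac{1}{22695} = \frac{17364}{7565}$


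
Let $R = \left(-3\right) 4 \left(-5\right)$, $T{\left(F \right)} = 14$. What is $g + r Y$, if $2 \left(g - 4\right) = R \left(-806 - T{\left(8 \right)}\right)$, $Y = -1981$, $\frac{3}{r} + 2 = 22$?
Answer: $- \frac{497863}{20} \approx -24893.0$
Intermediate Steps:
$r = \frac{3}{20}$ ($r = \frac{3}{-2 + 22} = \frac{3}{20} \approx 0.15$)
$R = 60$ ($R = \left(-12\right) \left(-5\right) = 60$)
$g = -24596$ ($g = 4 + \frac{60 \left(-806 - 14\right)}{2} = 4 + \frac{60 \left(-820\right)}{2} = 4 + \frac{1}{2} \left(-49200\right) = 4 - 24600 = -24596$)
$g + r Y = -24596 + \frac{3}{20} \left(-1981\right) = -24596 - \frac{5943}{20} = - \frac{497863}{20}$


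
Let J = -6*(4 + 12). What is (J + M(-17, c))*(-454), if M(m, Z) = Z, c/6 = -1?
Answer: 46308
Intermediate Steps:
c = -6 (c = 6*(-1) = -6)
J = -96 (J = -6*16 = -96)
(J + M(-17, c))*(-454) = (-96 - 6)*(-454) = -102*(-454) = 46308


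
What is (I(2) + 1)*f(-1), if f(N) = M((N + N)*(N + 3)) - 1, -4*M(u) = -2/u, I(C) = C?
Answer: -27/8 ≈ -3.3750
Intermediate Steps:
M(u) = 1/(2*u) (M(u) = -(-1)/(2*u) = 1/(2*u))
f(N) = -1 + 1/(4*N*(3 + N)) (f(N) = 1/(2*(((N + N)*(N + 3)))) - 1 = 1/(2*(((2*N)*(3 + N)))) - 1 = 1/(2*((2*N*(3 + N)))) - 1 = (1/(2*N*(3 + N)))/2 - 1 = 1/(4*N*(3 + N)) - 1 = -1 + 1/(4*N*(3 + N)))
(I(2) + 1)*f(-1) = (2 + 1)*((¼ - 1*(-1)*(3 - 1))/((-1)*(3 - 1))) = 3*(-1*(¼ - 1*(-1)*2)/2) = 3*(-1*½*(¼ + 2)) = 3*(-1*½*9/4) = 3*(-9/8) = -27/8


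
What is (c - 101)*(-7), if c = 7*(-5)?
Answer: 952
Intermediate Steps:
c = -35
(c - 101)*(-7) = (-35 - 101)*(-7) = -136*(-7) = 952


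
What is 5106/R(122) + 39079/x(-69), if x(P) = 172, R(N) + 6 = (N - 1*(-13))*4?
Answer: 3624403/15308 ≈ 236.77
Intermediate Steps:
R(N) = 46 + 4*N (R(N) = -6 + (N - 1*(-13))*4 = -6 + (N + 13)*4 = -6 + (13 + N)*4 = -6 + (52 + 4*N) = 46 + 4*N)
5106/R(122) + 39079/x(-69) = 5106/(46 + 4*122) + 39079/172 = 5106/(46 + 488) + 39079*(1/172) = 5106/534 + 39079/172 = 5106*(1/534) + 39079/172 = 851/89 + 39079/172 = 3624403/15308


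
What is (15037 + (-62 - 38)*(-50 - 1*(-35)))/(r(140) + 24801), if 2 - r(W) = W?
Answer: 16537/24663 ≈ 0.67052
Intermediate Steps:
r(W) = 2 - W
(15037 + (-62 - 38)*(-50 - 1*(-35)))/(r(140) + 24801) = (15037 + (-62 - 38)*(-50 - 1*(-35)))/((2 - 1*140) + 24801) = (15037 - 100*(-50 + 35))/((2 - 140) + 24801) = (15037 - 100*(-15))/(-138 + 24801) = (15037 + 1500)/24663 = 16537*(1/24663) = 16537/24663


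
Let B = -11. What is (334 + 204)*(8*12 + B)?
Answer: 45730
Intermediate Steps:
(334 + 204)*(8*12 + B) = (334 + 204)*(8*12 - 11) = 538*(96 - 11) = 538*85 = 45730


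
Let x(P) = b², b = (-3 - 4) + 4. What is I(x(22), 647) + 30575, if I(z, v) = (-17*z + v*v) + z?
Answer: 449040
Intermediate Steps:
b = -3 (b = -7 + 4 = -3)
x(P) = 9 (x(P) = (-3)² = 9)
I(z, v) = v² - 16*z (I(z, v) = (-17*z + v²) + z = (v² - 17*z) + z = v² - 16*z)
I(x(22), 647) + 30575 = (647² - 16*9) + 30575 = (418609 - 144) + 30575 = 418465 + 30575 = 449040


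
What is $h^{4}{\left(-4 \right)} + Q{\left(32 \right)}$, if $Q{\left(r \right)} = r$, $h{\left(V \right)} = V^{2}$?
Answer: $65568$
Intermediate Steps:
$h^{4}{\left(-4 \right)} + Q{\left(32 \right)} = \left(\left(-4\right)^{2}\right)^{4} + 32 = 16^{4} + 32 = 65536 + 32 = 65568$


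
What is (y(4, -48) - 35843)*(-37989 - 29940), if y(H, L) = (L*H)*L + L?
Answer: 1812006075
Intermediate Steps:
y(H, L) = L + H*L**2 (y(H, L) = (H*L)*L + L = H*L**2 + L = L + H*L**2)
(y(4, -48) - 35843)*(-37989 - 29940) = (-48*(1 + 4*(-48)) - 35843)*(-37989 - 29940) = (-48*(1 - 192) - 35843)*(-67929) = (-48*(-191) - 35843)*(-67929) = (9168 - 35843)*(-67929) = -26675*(-67929) = 1812006075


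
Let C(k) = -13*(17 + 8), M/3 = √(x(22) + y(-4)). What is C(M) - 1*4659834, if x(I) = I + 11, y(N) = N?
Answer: -4660159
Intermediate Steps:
x(I) = 11 + I
M = 3*√29 (M = 3*√((11 + 22) - 4) = 3*√(33 - 4) = 3*√29 ≈ 16.155)
C(k) = -325 (C(k) = -13*25 = -325)
C(M) - 1*4659834 = -325 - 1*4659834 = -325 - 4659834 = -4660159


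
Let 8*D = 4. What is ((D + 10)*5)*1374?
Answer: 72135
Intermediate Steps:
D = 1/2 (D = (1/8)*4 = 1/2 ≈ 0.50000)
((D + 10)*5)*1374 = ((1/2 + 10)*5)*1374 = ((21/2)*5)*1374 = (105/2)*1374 = 72135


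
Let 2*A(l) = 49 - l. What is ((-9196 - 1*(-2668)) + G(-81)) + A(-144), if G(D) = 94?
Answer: -12675/2 ≈ -6337.5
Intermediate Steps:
A(l) = 49/2 - l/2 (A(l) = (49 - l)/2 = 49/2 - l/2)
((-9196 - 1*(-2668)) + G(-81)) + A(-144) = ((-9196 - 1*(-2668)) + 94) + (49/2 - ½*(-144)) = ((-9196 + 2668) + 94) + (49/2 + 72) = (-6528 + 94) + 193/2 = -6434 + 193/2 = -12675/2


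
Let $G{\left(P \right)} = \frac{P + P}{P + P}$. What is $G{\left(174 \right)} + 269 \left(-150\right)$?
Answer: $-40349$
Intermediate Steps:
$G{\left(P \right)} = 1$ ($G{\left(P \right)} = \frac{2 P}{2 P} = 2 P \frac{1}{2 P} = 1$)
$G{\left(174 \right)} + 269 \left(-150\right) = 1 + 269 \left(-150\right) = 1 - 40350 = -40349$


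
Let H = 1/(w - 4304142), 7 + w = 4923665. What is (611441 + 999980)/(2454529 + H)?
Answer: 998301092236/1520619987965 ≈ 0.65651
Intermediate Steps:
w = 4923658 (w = -7 + 4923665 = 4923658)
H = 1/619516 (H = 1/(4923658 - 4304142) = 1/619516 ≈ 1.6142e-6)
(611441 + 999980)/(2454529 + H) = (611441 + 999980)/(2454529 + 1/619516) = 1611421/(1520619987965/619516) = 1611421*(619516/1520619987965) = 998301092236/1520619987965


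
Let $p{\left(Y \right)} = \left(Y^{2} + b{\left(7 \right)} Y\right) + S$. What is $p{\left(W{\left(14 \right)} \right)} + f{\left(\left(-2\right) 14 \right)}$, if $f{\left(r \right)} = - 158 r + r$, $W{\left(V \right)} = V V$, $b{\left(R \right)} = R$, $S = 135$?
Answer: $44319$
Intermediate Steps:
$W{\left(V \right)} = V^{2}$
$f{\left(r \right)} = - 157 r$
$p{\left(Y \right)} = 135 + Y^{2} + 7 Y$ ($p{\left(Y \right)} = \left(Y^{2} + 7 Y\right) + 135 = 135 + Y^{2} + 7 Y$)
$p{\left(W{\left(14 \right)} \right)} + f{\left(\left(-2\right) 14 \right)} = \left(135 + \left(14^{2}\right)^{2} + 7 \cdot 14^{2}\right) - 157 \left(\left(-2\right) 14\right) = \left(135 + 196^{2} + 7 \cdot 196\right) - -4396 = \left(135 + 38416 + 1372\right) + 4396 = 39923 + 4396 = 44319$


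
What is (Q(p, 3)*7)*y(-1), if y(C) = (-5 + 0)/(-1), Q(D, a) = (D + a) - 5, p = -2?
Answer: -140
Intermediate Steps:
Q(D, a) = -5 + D + a
y(C) = 5 (y(C) = -5*(-1) = 5)
(Q(p, 3)*7)*y(-1) = ((-5 - 2 + 3)*7)*5 = -4*7*5 = -28*5 = -140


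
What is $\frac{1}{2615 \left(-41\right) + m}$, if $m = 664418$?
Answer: $\frac{1}{557203} \approx 1.7947 \cdot 10^{-6}$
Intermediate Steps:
$\frac{1}{2615 \left(-41\right) + m} = \frac{1}{2615 \left(-41\right) + 664418} = \frac{1}{-107215 + 664418} = \frac{1}{557203}$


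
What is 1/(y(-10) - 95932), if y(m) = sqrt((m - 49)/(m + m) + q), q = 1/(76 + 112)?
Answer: -45088040/4325385851891 - sqrt(652830)/4325385851891 ≈ -1.0424e-5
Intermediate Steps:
q = 1/188 ≈ 0.0053191
y(m) = sqrt(1/188 + (-49 + m)/(2*m)) (y(m) = sqrt((m - 49)/(m + m) + 1/188) = sqrt((-49 + m)/((2*m)) + 1/188) = sqrt((-49 + m)*(1/(2*m)) + 1/188) = sqrt((-49 + m)/(2*m) + 1/188) = sqrt(1/188 + (-49 + m)/(2*m)))
1/(y(-10) - 95932) = 1/(sqrt(4465 - 216482/(-10))/94 - 95932) = 1/(sqrt(4465 - 216482*(-1/10))/94 - 95932) = 1/(sqrt(4465 + 108241/5)/94 - 95932) = 1/(sqrt(130566/5)/94 - 95932) = 1/((sqrt(652830)/5)/94 - 95932) = 1/(sqrt(652830)/470 - 95932) = 1/(-95932 + sqrt(652830)/470)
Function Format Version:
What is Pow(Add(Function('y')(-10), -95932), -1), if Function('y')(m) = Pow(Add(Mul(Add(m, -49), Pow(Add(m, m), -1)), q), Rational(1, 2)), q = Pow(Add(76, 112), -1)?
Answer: Add(Rational(-45088040, 4325385851891), Mul(Rational(-1, 4325385851891), Pow(652830, Rational(1, 2)))) ≈ -1.0424e-5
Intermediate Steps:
q = Rational(1, 188) (q = Pow(188, -1) = Rational(1, 188) ≈ 0.0053191)
Function('y')(m) = Pow(Add(Rational(1, 188), Mul(Rational(1, 2), Pow(m, -1), Add(-49, m))), Rational(1, 2)) (Function('y')(m) = Pow(Add(Mul(Add(m, -49), Pow(Add(m, m), -1)), Rational(1, 188)), Rational(1, 2)) = Pow(Add(Mul(Add(-49, m), Pow(Mul(2, m), -1)), Rational(1, 188)), Rational(1, 2)) = Pow(Add(Mul(Add(-49, m), Mul(Rational(1, 2), Pow(m, -1))), Rational(1, 188)), Rational(1, 2)) = Pow(Add(Mul(Rational(1, 2), Pow(m, -1), Add(-49, m)), Rational(1, 188)), Rational(1, 2)) = Pow(Add(Rational(1, 188), Mul(Rational(1, 2), Pow(m, -1), Add(-49, m))), Rational(1, 2)))
Pow(Add(Function('y')(-10), -95932), -1) = Pow(Add(Mul(Rational(1, 94), Pow(Add(4465, Mul(-216482, Pow(-10, -1))), Rational(1, 2))), -95932), -1) = Pow(Add(Mul(Rational(1, 94), Pow(Add(4465, Mul(-216482, Rational(-1, 10))), Rational(1, 2))), -95932), -1) = Pow(Add(Mul(Rational(1, 94), Pow(Add(4465, Rational(108241, 5)), Rational(1, 2))), -95932), -1) = Pow(Add(Mul(Rational(1, 94), Pow(Rational(130566, 5), Rational(1, 2))), -95932), -1) = Pow(Add(Mul(Rational(1, 94), Mul(Rational(1, 5), Pow(652830, Rational(1, 2)))), -95932), -1) = Pow(Add(Mul(Rational(1, 470), Pow(652830, Rational(1, 2))), -95932), -1) = Pow(Add(-95932, Mul(Rational(1, 470), Pow(652830, Rational(1, 2)))), -1)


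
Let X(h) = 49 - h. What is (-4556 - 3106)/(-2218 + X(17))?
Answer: 3831/1093 ≈ 3.5050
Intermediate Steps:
(-4556 - 3106)/(-2218 + X(17)) = (-4556 - 3106)/(-2218 + (49 - 1*17)) = -7662/(-2218 + (49 - 17)) = -7662/(-2218 + 32) = -7662/(-2186) = -7662*(-1/2186) = 3831/1093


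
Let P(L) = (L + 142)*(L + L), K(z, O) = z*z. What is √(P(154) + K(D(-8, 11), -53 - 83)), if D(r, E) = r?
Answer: 4*√5702 ≈ 302.05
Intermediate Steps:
K(z, O) = z²
P(L) = 2*L*(142 + L) (P(L) = (142 + L)*(2*L) = 2*L*(142 + L))
√(P(154) + K(D(-8, 11), -53 - 83)) = √(2*154*(142 + 154) + (-8)²) = √(2*154*296 + 64) = √(91168 + 64) = √91232 = 4*√5702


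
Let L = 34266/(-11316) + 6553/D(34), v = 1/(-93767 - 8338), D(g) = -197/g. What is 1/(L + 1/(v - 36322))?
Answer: -1377922140414562/1562567494619456139 ≈ -0.00088183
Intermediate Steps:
v = -1/102105 (v = 1/(-102105) = -1/102105 ≈ -9.7938e-6)
L = -421329639/371542 (L = 34266/(-11316) + 6553/((-197/34)) = 34266*(-1/11316) + 6553/((-197*1/34)) = -5711/1886 + 6553/(-197/34) = -5711/1886 + 6553*(-34/197) = -5711/1886 - 222802/197 = -421329639/371542 ≈ -1134.0)
1/(L + 1/(v - 36322)) = 1/(-421329639/371542 + 1/(-1/102105 - 36322)) = 1/(-421329639/371542 + 1/(-3708657811/102105)) = 1/(-421329639/371542 - 102105/3708657811) = 1/(-1562567494619456139/1377922140414562) = -1377922140414562/1562567494619456139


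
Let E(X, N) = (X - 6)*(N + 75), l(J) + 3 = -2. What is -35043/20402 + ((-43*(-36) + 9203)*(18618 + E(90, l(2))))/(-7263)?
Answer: -597076936945/16464414 ≈ -36265.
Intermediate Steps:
l(J) = -5 (l(J) = -3 - 2 = -5)
E(X, N) = (-6 + X)*(75 + N)
-35043/20402 + ((-43*(-36) + 9203)*(18618 + E(90, l(2))))/(-7263) = -35043/20402 + ((-43*(-36) + 9203)*(18618 + (-450 - 6*(-5) + 75*90 - 5*90)))/(-7263) = -35043*1/20402 + ((1548 + 9203)*(18618 + (-450 + 30 + 6750 - 450)))*(-1/7263) = -35043/20402 + (10751*(18618 + 5880))*(-1/7263) = -35043/20402 + (10751*24498)*(-1/7263) = -35043/20402 + 263377998*(-1/7263) = -35043/20402 - 29264222/807 = -597076936945/16464414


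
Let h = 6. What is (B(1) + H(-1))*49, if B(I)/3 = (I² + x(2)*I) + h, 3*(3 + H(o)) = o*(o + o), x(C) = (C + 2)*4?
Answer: 9800/3 ≈ 3266.7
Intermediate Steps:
x(C) = 8 + 4*C (x(C) = (2 + C)*4 = 8 + 4*C)
H(o) = -3 + 2*o²/3 (H(o) = -3 + (o*(o + o))/3 = -3 + (o*(2*o))/3 = -3 + (2*o²)/3 = -3 + 2*o²/3)
B(I) = 18 + 3*I² + 48*I (B(I) = 3*((I² + (8 + 4*2)*I) + 6) = 3*((I² + (8 + 8)*I) + 6) = 3*((I² + 16*I) + 6) = 3*(6 + I² + 16*I) = 18 + 3*I² + 48*I)
(B(1) + H(-1))*49 = ((18 + 3*1² + 48*1) + (-3 + (⅔)*(-1)²))*49 = ((18 + 3*1 + 48) + (-3 + (⅔)*1))*49 = ((18 + 3 + 48) + (-3 + ⅔))*49 = (69 - 7/3)*49 = (200/3)*49 = 9800/3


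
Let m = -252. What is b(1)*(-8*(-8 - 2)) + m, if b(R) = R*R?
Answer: -172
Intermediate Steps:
b(R) = R²
b(1)*(-8*(-8 - 2)) + m = 1²*(-8*(-8 - 2)) - 252 = 1*(-8*(-10)) - 252 = 1*80 - 252 = 80 - 252 = -172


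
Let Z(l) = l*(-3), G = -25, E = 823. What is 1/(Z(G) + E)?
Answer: 1/898 ≈ 0.0011136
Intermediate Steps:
Z(l) = -3*l
1/(Z(G) + E) = 1/(-3*(-25) + 823) = 1/(75 + 823) = 1/898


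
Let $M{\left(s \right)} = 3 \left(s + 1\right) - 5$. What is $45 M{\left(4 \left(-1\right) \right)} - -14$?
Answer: $-616$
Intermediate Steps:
$M{\left(s \right)} = -2 + 3 s$ ($M{\left(s \right)} = 3 \left(1 + s\right) - 5 = \left(3 + 3 s\right) - 5 = -2 + 3 s$)
$45 M{\left(4 \left(-1\right) \right)} - -14 = 45 \left(-2 + 3 \cdot 4 \left(-1\right)\right) - -14 = 45 \left(-2 + 3 \left(-4\right)\right) + 14 = 45 \left(-2 - 12\right) + 14 = 45 \left(-14\right) + 14 = -630 + 14 = -616$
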